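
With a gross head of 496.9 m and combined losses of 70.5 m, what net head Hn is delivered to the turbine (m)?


Hn = 496.9 - 70.5 = 426.4000 m


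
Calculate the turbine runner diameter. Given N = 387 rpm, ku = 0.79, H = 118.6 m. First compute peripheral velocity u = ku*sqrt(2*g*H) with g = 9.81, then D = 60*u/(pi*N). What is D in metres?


u = 0.79 * sqrt(2*9.81*118.6) = 38.1082 m/s
D = 60 * 38.1082 / (pi * 387) = 1.8807 m


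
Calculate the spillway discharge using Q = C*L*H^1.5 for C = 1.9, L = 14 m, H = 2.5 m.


Q = 1.9 * 14 * 2.5^1.5 = 105.1457 m^3/s


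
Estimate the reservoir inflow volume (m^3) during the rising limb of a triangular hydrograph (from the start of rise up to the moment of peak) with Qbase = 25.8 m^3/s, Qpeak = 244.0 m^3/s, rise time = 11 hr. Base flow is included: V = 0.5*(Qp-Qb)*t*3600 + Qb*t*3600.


V = 0.5*(244.0 - 25.8)*11*3600 + 25.8*11*3600 = 5.3420e+06 m^3


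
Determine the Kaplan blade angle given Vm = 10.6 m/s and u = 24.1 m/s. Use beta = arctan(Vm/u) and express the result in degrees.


beta = arctan(10.6 / 24.1) = 23.7415 degrees


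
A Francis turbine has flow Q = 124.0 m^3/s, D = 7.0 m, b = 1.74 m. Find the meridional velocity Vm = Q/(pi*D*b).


Vm = 124.0 / (pi * 7.0 * 1.74) = 3.2406 m/s


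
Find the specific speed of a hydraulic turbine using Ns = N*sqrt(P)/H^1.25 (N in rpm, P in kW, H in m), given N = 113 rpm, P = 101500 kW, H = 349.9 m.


Ns = 113 * 101500^0.5 / 349.9^1.25 = 23.7893


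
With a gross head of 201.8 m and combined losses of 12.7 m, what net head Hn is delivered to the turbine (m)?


Hn = 201.8 - 12.7 = 189.1000 m


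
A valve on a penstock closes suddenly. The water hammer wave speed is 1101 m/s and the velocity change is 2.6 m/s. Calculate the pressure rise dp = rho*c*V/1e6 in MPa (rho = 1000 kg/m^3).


dp = 1000 * 1101 * 2.6 / 1e6 = 2.8626 MPa


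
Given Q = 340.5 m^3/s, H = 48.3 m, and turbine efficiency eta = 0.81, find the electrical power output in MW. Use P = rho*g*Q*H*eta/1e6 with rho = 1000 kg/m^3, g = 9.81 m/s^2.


P = 1000 * 9.81 * 340.5 * 48.3 * 0.81 / 1e6 = 130.6828 MW


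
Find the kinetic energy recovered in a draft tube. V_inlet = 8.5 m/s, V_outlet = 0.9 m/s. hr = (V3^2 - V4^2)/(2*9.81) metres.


hr = (8.5^2 - 0.9^2) / (2*9.81) = 3.6412 m


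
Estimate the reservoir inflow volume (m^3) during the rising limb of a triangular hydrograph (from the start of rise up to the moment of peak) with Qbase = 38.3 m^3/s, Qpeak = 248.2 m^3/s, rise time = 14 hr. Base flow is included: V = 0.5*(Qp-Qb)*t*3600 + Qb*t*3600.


V = 0.5*(248.2 - 38.3)*14*3600 + 38.3*14*3600 = 7.2198e+06 m^3


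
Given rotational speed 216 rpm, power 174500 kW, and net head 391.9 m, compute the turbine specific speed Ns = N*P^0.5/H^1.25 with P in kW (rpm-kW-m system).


Ns = 216 * 174500^0.5 / 391.9^1.25 = 51.7467


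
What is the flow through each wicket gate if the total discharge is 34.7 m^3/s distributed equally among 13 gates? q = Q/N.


q = 34.7 / 13 = 2.6692 m^3/s


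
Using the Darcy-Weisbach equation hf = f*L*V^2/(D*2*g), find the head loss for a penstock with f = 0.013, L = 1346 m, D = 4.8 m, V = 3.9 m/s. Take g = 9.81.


hf = 0.013 * 1346 * 3.9^2 / (4.8 * 2 * 9.81) = 2.8260 m


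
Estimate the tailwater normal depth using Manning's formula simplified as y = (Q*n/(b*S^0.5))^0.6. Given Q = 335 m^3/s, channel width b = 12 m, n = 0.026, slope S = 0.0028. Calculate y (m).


y = (335 * 0.026 / (12 * 0.0028^0.5))^0.6 = 4.8123 m


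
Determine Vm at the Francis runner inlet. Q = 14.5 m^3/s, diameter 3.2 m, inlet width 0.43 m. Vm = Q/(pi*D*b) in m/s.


Vm = 14.5 / (pi * 3.2 * 0.43) = 3.3543 m/s


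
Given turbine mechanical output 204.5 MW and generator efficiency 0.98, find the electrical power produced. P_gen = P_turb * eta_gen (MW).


P_gen = 204.5 * 0.98 = 200.4100 MW


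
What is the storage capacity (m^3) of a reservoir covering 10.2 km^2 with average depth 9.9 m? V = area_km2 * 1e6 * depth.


V = 10.2 * 1e6 * 9.9 = 1.0098e+08 m^3


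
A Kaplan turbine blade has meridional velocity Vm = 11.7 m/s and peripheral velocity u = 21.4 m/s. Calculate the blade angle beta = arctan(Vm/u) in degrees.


beta = arctan(11.7 / 21.4) = 28.6667 degrees


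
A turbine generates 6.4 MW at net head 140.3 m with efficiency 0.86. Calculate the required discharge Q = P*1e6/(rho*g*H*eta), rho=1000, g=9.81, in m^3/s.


Q = 6.4 * 1e6 / (1000 * 9.81 * 140.3 * 0.86) = 5.4070 m^3/s


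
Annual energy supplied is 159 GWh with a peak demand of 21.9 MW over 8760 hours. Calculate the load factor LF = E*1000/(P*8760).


LF = 159 * 1000 / (21.9 * 8760) = 0.8288


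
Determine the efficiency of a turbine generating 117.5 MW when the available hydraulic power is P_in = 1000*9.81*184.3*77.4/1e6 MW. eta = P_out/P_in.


P_in = 1000 * 9.81 * 184.3 * 77.4 / 1e6 = 139.9379 MW
eta = 117.5 / 139.9379 = 0.8397


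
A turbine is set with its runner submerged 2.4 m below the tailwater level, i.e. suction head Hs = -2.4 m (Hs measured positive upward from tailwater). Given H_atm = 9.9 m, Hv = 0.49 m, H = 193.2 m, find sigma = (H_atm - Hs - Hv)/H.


sigma = (9.9 - (-2.4) - 0.49) / 193.2 = 0.0611


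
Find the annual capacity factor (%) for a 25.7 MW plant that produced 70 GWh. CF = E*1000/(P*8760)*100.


CF = 70 * 1000 / (25.7 * 8760) * 100 = 31.0929 %


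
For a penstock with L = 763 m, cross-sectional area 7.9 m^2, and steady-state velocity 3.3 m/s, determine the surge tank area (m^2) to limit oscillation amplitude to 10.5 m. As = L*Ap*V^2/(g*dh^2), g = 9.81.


As = 763 * 7.9 * 3.3^2 / (9.81 * 10.5^2) = 60.6921 m^2


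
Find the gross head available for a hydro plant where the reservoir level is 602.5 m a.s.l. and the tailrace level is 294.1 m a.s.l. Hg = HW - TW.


Hg = 602.5 - 294.1 = 308.4000 m


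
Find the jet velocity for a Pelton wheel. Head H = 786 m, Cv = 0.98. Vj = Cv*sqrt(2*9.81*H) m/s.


Vj = 0.98 * sqrt(2*9.81*786) = 121.6990 m/s


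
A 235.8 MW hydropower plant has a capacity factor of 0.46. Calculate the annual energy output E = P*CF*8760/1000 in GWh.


E = 235.8 * 0.46 * 8760 / 1000 = 950.1797 GWh


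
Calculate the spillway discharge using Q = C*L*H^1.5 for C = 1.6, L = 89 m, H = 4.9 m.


Q = 1.6 * 89 * 4.9^1.5 = 1544.5576 m^3/s


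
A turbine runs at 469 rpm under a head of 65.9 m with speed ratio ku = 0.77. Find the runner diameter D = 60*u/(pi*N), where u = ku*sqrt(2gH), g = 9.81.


u = 0.77 * sqrt(2*9.81*65.9) = 27.6874 m/s
D = 60 * 27.6874 / (pi * 469) = 1.1275 m


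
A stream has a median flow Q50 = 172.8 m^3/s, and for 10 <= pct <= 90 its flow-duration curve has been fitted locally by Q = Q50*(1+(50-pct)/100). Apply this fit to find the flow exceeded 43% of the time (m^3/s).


Q = 172.8 * (1 + (50 - 43)/100) = 184.8960 m^3/s


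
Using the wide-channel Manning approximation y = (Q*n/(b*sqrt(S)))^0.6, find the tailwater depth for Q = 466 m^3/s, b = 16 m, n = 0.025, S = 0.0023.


y = (466 * 0.025 / (16 * 0.0023^0.5))^0.6 = 5.1145 m


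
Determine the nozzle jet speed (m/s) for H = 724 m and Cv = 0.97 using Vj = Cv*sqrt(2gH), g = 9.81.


Vj = 0.97 * sqrt(2*9.81*724) = 115.6087 m/s


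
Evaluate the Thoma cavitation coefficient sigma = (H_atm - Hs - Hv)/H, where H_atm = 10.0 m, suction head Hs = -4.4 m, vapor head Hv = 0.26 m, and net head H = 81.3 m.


sigma = (10.0 - (-4.4) - 0.26) / 81.3 = 0.1739


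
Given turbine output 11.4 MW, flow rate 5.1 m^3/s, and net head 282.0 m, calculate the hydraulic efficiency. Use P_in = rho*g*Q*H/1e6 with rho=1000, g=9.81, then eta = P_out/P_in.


P_in = 1000 * 9.81 * 5.1 * 282.0 / 1e6 = 14.1087 MW
eta = 11.4 / 14.1087 = 0.8080


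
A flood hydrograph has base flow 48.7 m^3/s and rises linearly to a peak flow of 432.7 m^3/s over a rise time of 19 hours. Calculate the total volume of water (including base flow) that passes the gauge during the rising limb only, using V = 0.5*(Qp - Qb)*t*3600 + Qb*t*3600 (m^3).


V = 0.5*(432.7 - 48.7)*19*3600 + 48.7*19*3600 = 1.6464e+07 m^3


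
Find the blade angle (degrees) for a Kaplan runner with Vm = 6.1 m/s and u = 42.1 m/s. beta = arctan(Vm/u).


beta = arctan(6.1 / 42.1) = 8.2444 degrees


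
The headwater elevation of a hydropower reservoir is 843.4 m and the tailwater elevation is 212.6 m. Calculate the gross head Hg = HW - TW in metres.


Hg = 843.4 - 212.6 = 630.8000 m


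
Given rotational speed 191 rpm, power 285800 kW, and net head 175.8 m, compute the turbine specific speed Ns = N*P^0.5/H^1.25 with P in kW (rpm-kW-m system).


Ns = 191 * 285800^0.5 / 175.8^1.25 = 159.5111


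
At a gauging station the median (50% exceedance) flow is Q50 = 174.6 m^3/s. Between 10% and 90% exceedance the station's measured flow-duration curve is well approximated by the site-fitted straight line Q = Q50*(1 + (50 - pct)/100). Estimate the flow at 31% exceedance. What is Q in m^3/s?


Q = 174.6 * (1 + (50 - 31)/100) = 207.7740 m^3/s


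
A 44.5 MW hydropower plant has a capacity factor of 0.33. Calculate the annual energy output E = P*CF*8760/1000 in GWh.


E = 44.5 * 0.33 * 8760 / 1000 = 128.6406 GWh


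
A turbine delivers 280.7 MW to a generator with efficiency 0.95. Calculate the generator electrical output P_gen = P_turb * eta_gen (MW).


P_gen = 280.7 * 0.95 = 266.6650 MW


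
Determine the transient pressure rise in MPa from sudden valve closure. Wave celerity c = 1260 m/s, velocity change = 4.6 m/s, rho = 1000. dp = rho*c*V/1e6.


dp = 1000 * 1260 * 4.6 / 1e6 = 5.7960 MPa


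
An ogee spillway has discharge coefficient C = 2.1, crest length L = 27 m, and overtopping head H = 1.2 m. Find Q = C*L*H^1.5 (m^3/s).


Q = 2.1 * 27 * 1.2^1.5 = 74.5341 m^3/s


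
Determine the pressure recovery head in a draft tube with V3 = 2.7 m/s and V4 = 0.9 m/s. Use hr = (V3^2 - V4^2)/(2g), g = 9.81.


hr = (2.7^2 - 0.9^2) / (2*9.81) = 0.3303 m


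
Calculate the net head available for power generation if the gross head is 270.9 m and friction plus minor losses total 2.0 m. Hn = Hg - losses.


Hn = 270.9 - 2.0 = 268.9000 m


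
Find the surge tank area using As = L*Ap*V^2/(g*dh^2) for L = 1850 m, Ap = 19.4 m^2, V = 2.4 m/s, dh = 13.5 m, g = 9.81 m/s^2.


As = 1850 * 19.4 * 2.4^2 / (9.81 * 13.5^2) = 115.6270 m^2


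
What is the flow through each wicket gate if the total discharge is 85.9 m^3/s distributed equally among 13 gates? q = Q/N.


q = 85.9 / 13 = 6.6077 m^3/s


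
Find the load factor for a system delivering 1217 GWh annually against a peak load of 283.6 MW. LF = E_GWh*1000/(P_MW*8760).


LF = 1217 * 1000 / (283.6 * 8760) = 0.4899


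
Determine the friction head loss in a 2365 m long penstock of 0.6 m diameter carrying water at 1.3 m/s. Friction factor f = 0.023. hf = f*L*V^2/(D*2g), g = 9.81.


hf = 0.023 * 2365 * 1.3^2 / (0.6 * 2 * 9.81) = 7.8090 m


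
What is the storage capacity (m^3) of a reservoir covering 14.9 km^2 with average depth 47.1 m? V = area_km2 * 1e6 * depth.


V = 14.9 * 1e6 * 47.1 = 7.0179e+08 m^3


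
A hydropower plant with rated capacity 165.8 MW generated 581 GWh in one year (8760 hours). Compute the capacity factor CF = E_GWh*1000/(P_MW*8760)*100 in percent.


CF = 581 * 1000 / (165.8 * 8760) * 100 = 40.0025 %


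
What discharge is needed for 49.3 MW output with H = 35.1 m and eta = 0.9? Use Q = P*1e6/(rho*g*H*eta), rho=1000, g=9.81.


Q = 49.3 * 1e6 / (1000 * 9.81 * 35.1 * 0.9) = 159.0847 m^3/s


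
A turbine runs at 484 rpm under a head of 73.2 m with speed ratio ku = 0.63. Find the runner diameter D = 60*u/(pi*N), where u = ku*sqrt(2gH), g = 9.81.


u = 0.63 * sqrt(2*9.81*73.2) = 23.8751 m/s
D = 60 * 23.8751 / (pi * 484) = 0.9421 m


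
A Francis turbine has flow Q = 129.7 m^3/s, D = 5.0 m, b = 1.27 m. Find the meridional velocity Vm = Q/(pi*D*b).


Vm = 129.7 / (pi * 5.0 * 1.27) = 6.5015 m/s


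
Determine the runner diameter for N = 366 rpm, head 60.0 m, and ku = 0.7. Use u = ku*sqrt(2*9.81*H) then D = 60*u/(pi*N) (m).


u = 0.7 * sqrt(2*9.81*60.0) = 24.0172 m/s
D = 60 * 24.0172 / (pi * 366) = 1.2533 m


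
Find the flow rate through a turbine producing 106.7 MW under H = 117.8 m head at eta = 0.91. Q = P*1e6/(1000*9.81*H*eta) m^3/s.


Q = 106.7 * 1e6 / (1000 * 9.81 * 117.8 * 0.91) = 101.4632 m^3/s


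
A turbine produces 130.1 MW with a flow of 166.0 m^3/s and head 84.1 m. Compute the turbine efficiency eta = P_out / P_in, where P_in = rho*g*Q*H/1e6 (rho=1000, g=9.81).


P_in = 1000 * 9.81 * 166.0 * 84.1 / 1e6 = 136.9535 MW
eta = 130.1 / 136.9535 = 0.9500


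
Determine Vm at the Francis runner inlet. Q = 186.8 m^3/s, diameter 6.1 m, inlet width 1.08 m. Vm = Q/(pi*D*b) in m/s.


Vm = 186.8 / (pi * 6.1 * 1.08) = 9.0255 m/s


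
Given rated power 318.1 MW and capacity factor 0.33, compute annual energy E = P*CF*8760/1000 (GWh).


E = 318.1 * 0.33 * 8760 / 1000 = 919.5635 GWh


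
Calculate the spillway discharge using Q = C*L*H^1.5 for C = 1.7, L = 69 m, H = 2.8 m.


Q = 1.7 * 69 * 2.8^1.5 = 549.5852 m^3/s


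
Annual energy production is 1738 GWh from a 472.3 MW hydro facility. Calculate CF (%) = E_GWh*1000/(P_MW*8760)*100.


CF = 1738 * 1000 / (472.3 * 8760) * 100 = 42.0076 %


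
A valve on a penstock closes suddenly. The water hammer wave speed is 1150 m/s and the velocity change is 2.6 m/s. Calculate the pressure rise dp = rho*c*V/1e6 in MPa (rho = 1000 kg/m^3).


dp = 1000 * 1150 * 2.6 / 1e6 = 2.9900 MPa


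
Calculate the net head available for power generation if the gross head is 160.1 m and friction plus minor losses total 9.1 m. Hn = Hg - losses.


Hn = 160.1 - 9.1 = 151.0000 m


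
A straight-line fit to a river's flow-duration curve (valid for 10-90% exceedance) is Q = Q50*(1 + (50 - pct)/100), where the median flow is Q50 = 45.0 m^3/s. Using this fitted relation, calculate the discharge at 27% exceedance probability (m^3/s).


Q = 45.0 * (1 + (50 - 27)/100) = 55.3500 m^3/s


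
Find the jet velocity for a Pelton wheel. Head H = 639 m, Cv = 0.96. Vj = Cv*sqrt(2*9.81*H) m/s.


Vj = 0.96 * sqrt(2*9.81*639) = 107.4908 m/s


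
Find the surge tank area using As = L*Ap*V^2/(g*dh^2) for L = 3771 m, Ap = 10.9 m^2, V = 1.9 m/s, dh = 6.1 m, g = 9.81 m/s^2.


As = 3771 * 10.9 * 1.9^2 / (9.81 * 6.1^2) = 406.5009 m^2


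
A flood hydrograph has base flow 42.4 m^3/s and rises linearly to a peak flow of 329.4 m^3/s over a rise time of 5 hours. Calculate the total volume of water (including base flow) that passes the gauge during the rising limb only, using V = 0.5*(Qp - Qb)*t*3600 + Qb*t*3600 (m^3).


V = 0.5*(329.4 - 42.4)*5*3600 + 42.4*5*3600 = 3.3462e+06 m^3


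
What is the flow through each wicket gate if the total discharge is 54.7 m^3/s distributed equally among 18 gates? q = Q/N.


q = 54.7 / 18 = 3.0389 m^3/s


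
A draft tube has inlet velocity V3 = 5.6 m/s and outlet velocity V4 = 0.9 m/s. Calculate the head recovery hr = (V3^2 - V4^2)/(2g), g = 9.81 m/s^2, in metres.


hr = (5.6^2 - 0.9^2) / (2*9.81) = 1.5571 m


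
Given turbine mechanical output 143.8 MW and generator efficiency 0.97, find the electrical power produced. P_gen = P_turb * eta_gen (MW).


P_gen = 143.8 * 0.97 = 139.4860 MW


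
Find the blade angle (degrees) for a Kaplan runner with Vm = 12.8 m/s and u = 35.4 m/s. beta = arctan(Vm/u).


beta = arctan(12.8 / 35.4) = 19.8791 degrees


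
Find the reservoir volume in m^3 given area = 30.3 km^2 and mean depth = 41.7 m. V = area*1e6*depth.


V = 30.3 * 1e6 * 41.7 = 1.2635e+09 m^3


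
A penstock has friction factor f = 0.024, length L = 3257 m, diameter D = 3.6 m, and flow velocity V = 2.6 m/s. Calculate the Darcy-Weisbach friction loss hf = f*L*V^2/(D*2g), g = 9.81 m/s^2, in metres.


hf = 0.024 * 3257 * 2.6^2 / (3.6 * 2 * 9.81) = 7.4813 m


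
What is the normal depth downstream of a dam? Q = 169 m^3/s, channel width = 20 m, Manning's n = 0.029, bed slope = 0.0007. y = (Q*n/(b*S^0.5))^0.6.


y = (169 * 0.029 / (20 * 0.0007^0.5))^0.6 = 3.8021 m


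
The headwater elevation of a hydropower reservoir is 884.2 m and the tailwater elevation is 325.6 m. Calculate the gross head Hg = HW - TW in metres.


Hg = 884.2 - 325.6 = 558.6000 m


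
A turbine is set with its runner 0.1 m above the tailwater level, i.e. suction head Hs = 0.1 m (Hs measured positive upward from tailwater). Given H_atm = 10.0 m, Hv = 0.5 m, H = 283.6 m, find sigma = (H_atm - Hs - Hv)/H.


sigma = (10.0 - 0.1 - 0.5) / 283.6 = 0.0331


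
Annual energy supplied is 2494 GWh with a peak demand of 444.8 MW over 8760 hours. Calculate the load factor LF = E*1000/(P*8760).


LF = 2494 * 1000 / (444.8 * 8760) = 0.6401


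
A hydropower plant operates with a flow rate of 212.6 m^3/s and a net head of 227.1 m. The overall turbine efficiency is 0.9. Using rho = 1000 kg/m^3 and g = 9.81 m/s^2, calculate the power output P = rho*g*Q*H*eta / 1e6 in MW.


P = 1000 * 9.81 * 212.6 * 227.1 * 0.9 / 1e6 = 426.2770 MW


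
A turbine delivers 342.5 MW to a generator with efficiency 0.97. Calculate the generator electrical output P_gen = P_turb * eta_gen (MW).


P_gen = 342.5 * 0.97 = 332.2250 MW


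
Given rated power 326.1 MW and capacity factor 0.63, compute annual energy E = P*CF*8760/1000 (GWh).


E = 326.1 * 0.63 * 8760 / 1000 = 1799.6807 GWh


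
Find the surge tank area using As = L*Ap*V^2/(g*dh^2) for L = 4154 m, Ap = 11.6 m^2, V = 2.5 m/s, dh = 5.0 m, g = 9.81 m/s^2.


As = 4154 * 11.6 * 2.5^2 / (9.81 * 5.0^2) = 1227.9918 m^2


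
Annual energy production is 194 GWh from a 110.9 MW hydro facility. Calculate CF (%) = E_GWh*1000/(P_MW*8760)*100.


CF = 194 * 1000 / (110.9 * 8760) * 100 = 19.9694 %


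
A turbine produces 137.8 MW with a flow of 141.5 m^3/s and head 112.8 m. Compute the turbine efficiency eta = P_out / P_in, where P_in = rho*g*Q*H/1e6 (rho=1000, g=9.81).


P_in = 1000 * 9.81 * 141.5 * 112.8 / 1e6 = 156.5794 MW
eta = 137.8 / 156.5794 = 0.8801


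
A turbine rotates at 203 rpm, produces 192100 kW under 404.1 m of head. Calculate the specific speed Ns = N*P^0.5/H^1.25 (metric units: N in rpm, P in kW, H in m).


Ns = 203 * 192100^0.5 / 404.1^1.25 = 49.1076


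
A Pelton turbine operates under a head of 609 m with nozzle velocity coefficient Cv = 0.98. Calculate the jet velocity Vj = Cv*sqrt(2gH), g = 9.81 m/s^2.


Vj = 0.98 * sqrt(2*9.81*609) = 107.1234 m/s


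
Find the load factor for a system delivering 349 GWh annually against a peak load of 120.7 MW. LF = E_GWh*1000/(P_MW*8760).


LF = 349 * 1000 / (120.7 * 8760) = 0.3301


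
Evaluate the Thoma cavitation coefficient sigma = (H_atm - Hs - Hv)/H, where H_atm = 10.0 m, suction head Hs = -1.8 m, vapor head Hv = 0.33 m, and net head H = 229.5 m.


sigma = (10.0 - (-1.8) - 0.33) / 229.5 = 0.0500


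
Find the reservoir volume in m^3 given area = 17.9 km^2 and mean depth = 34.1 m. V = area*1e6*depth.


V = 17.9 * 1e6 * 34.1 = 6.1039e+08 m^3


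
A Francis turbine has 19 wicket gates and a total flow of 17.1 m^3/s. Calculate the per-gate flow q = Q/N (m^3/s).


q = 17.1 / 19 = 0.9000 m^3/s


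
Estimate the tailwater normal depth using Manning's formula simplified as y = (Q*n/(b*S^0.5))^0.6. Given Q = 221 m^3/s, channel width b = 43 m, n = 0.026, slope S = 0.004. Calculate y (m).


y = (221 * 0.026 / (43 * 0.004^0.5))^0.6 = 1.5665 m


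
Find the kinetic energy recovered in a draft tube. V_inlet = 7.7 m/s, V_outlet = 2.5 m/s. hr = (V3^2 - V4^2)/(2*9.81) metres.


hr = (7.7^2 - 2.5^2) / (2*9.81) = 2.7034 m


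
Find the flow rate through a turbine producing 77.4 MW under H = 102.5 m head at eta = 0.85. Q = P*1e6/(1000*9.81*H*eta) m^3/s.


Q = 77.4 * 1e6 / (1000 * 9.81 * 102.5 * 0.85) = 90.5585 m^3/s


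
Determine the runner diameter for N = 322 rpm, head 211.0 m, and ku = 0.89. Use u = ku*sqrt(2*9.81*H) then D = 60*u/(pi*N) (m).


u = 0.89 * sqrt(2*9.81*211.0) = 57.2639 m/s
D = 60 * 57.2639 / (pi * 322) = 3.3965 m


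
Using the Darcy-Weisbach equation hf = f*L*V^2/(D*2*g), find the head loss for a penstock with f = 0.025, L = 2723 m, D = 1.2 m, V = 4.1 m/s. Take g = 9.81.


hf = 0.025 * 2723 * 4.1^2 / (1.2 * 2 * 9.81) = 48.6043 m


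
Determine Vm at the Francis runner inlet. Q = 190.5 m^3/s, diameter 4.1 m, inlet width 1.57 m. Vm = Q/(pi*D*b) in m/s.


Vm = 190.5 / (pi * 4.1 * 1.57) = 9.4202 m/s


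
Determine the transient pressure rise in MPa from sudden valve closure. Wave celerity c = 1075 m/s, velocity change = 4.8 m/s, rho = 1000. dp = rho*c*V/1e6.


dp = 1000 * 1075 * 4.8 / 1e6 = 5.1600 MPa


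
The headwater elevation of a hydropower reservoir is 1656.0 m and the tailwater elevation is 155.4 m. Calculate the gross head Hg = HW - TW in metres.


Hg = 1656.0 - 155.4 = 1500.6000 m


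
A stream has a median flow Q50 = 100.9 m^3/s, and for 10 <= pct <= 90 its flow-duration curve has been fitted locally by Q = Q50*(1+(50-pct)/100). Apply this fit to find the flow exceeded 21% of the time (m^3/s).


Q = 100.9 * (1 + (50 - 21)/100) = 130.1610 m^3/s


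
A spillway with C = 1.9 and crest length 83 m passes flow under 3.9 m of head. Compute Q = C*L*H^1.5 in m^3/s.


Q = 1.9 * 83 * 3.9^1.5 = 1214.5869 m^3/s


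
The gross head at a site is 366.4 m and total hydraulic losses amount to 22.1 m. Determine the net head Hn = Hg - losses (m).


Hn = 366.4 - 22.1 = 344.3000 m


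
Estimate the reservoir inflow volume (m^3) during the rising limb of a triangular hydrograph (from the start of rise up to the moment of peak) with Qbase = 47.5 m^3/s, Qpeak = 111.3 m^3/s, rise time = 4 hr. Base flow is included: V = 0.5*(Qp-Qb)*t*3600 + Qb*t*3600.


V = 0.5*(111.3 - 47.5)*4*3600 + 47.5*4*3600 = 1.1434e+06 m^3


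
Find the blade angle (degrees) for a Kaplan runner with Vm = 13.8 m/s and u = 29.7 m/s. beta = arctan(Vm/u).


beta = arctan(13.8 / 29.7) = 24.9218 degrees


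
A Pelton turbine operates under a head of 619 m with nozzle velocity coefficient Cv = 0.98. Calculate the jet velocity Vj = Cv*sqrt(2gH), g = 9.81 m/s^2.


Vj = 0.98 * sqrt(2*9.81*619) = 107.9993 m/s


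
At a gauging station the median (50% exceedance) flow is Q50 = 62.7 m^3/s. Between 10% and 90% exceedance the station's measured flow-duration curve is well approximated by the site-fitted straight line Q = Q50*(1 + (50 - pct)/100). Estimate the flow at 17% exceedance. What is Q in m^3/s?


Q = 62.7 * (1 + (50 - 17)/100) = 83.3910 m^3/s


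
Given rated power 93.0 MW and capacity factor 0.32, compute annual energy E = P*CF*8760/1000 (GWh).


E = 93.0 * 0.32 * 8760 / 1000 = 260.6976 GWh


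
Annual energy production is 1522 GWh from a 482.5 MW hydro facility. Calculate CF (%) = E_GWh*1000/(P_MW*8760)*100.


CF = 1522 * 1000 / (482.5 * 8760) * 100 = 36.0092 %


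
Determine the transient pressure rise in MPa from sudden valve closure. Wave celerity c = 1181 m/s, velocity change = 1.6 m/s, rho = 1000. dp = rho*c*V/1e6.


dp = 1000 * 1181 * 1.6 / 1e6 = 1.8896 MPa


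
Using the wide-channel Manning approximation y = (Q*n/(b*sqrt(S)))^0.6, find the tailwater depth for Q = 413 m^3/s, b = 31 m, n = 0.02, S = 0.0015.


y = (413 * 0.02 / (31 * 0.0015^0.5))^0.6 = 3.1809 m


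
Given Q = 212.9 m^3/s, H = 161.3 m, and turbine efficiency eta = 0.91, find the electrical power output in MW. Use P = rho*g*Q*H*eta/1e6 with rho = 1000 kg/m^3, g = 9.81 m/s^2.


P = 1000 * 9.81 * 212.9 * 161.3 * 0.91 / 1e6 = 306.5635 MW


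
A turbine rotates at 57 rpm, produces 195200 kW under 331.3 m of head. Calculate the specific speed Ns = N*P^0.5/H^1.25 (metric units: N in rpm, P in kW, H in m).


Ns = 57 * 195200^0.5 / 331.3^1.25 = 17.8171


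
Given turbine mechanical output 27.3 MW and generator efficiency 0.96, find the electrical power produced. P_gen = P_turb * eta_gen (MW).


P_gen = 27.3 * 0.96 = 26.2080 MW


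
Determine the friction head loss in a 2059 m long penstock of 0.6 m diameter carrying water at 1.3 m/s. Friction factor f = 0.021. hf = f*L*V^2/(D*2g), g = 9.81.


hf = 0.021 * 2059 * 1.3^2 / (0.6 * 2 * 9.81) = 6.2074 m


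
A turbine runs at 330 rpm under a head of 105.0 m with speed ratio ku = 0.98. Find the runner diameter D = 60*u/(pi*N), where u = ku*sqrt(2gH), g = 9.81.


u = 0.98 * sqrt(2*9.81*105.0) = 44.4806 m/s
D = 60 * 44.4806 / (pi * 330) = 2.5743 m


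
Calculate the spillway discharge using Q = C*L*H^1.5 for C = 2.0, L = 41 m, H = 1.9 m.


Q = 2.0 * 41 * 1.9^1.5 = 214.7555 m^3/s


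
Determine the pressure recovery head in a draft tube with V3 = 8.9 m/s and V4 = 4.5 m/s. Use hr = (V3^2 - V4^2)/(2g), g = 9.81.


hr = (8.9^2 - 4.5^2) / (2*9.81) = 3.0051 m


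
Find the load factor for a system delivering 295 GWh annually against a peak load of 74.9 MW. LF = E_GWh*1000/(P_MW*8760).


LF = 295 * 1000 / (74.9 * 8760) = 0.4496


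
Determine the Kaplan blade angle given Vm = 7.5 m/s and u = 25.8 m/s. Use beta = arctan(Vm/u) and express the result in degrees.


beta = arctan(7.5 / 25.8) = 16.2090 degrees


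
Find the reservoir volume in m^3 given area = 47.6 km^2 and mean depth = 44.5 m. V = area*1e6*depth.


V = 47.6 * 1e6 * 44.5 = 2.1182e+09 m^3


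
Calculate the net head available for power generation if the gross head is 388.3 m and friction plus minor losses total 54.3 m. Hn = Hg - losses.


Hn = 388.3 - 54.3 = 334.0000 m


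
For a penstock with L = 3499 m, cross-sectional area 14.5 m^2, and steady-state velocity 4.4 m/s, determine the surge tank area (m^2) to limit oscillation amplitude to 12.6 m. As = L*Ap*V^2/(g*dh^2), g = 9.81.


As = 3499 * 14.5 * 4.4^2 / (9.81 * 12.6^2) = 630.6773 m^2


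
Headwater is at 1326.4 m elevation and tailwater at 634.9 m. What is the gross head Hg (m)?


Hg = 1326.4 - 634.9 = 691.5000 m


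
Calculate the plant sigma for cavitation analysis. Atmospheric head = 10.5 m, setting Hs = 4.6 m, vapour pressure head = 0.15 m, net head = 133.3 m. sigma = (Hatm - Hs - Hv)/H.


sigma = (10.5 - 4.6 - 0.15) / 133.3 = 0.0431


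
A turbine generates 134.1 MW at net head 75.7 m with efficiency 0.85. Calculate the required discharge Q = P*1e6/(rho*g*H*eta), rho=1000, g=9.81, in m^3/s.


Q = 134.1 * 1e6 / (1000 * 9.81 * 75.7 * 0.85) = 212.4442 m^3/s


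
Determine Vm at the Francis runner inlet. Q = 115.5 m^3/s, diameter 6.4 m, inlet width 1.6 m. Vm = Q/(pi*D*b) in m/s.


Vm = 115.5 / (pi * 6.4 * 1.6) = 3.5903 m/s


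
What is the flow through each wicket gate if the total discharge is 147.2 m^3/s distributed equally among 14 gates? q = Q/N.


q = 147.2 / 14 = 10.5143 m^3/s


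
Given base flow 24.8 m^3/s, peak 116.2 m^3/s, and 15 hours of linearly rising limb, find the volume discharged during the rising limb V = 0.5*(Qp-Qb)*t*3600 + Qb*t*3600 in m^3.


V = 0.5*(116.2 - 24.8)*15*3600 + 24.8*15*3600 = 3.8070e+06 m^3


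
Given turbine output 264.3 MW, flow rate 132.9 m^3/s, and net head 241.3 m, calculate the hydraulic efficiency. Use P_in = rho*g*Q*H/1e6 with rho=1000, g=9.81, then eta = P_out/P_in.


P_in = 1000 * 9.81 * 132.9 * 241.3 / 1e6 = 314.5946 MW
eta = 264.3 / 314.5946 = 0.8401


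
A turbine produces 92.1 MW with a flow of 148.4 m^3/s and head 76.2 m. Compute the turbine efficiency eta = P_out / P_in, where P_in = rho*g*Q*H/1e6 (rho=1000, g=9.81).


P_in = 1000 * 9.81 * 148.4 * 76.2 / 1e6 = 110.9323 MW
eta = 92.1 / 110.9323 = 0.8302


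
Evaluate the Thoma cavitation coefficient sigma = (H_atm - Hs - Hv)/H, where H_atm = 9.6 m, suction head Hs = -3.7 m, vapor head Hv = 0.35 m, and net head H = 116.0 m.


sigma = (9.6 - (-3.7) - 0.35) / 116.0 = 0.1116


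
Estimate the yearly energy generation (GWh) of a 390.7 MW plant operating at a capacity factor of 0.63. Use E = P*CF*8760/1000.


E = 390.7 * 0.63 * 8760 / 1000 = 2156.1952 GWh


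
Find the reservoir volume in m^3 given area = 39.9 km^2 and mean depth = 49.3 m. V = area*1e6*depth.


V = 39.9 * 1e6 * 49.3 = 1.9671e+09 m^3


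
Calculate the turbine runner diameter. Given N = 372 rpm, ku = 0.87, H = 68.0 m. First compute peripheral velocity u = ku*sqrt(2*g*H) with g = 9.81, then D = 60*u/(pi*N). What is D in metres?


u = 0.87 * sqrt(2*9.81*68.0) = 31.7778 m/s
D = 60 * 31.7778 / (pi * 372) = 1.6315 m


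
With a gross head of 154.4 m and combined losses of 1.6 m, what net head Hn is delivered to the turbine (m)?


Hn = 154.4 - 1.6 = 152.8000 m


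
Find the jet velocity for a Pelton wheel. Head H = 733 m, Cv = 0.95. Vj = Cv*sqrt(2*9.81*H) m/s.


Vj = 0.95 * sqrt(2*9.81*733) = 113.9266 m/s


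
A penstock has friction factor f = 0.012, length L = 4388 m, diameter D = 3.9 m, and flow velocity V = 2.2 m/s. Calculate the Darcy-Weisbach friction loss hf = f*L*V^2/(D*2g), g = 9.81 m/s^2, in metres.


hf = 0.012 * 4388 * 2.2^2 / (3.9 * 2 * 9.81) = 3.3307 m


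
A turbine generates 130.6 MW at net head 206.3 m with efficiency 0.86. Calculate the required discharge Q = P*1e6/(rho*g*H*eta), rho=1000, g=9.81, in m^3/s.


Q = 130.6 * 1e6 / (1000 * 9.81 * 206.3 * 0.86) = 75.0372 m^3/s


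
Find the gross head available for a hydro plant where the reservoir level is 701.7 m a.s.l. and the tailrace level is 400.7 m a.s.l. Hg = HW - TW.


Hg = 701.7 - 400.7 = 301.0000 m


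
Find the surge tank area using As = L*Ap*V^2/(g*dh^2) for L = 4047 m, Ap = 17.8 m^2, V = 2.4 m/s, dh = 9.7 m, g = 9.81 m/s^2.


As = 4047 * 17.8 * 2.4^2 / (9.81 * 9.7^2) = 449.5347 m^2


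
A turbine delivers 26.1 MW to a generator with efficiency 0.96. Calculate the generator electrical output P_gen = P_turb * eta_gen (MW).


P_gen = 26.1 * 0.96 = 25.0560 MW


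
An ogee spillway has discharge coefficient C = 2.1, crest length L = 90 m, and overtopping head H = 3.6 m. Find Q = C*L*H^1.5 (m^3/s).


Q = 2.1 * 90 * 3.6^1.5 = 1290.9682 m^3/s


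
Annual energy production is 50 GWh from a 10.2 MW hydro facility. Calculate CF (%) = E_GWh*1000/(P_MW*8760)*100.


CF = 50 * 1000 / (10.2 * 8760) * 100 = 55.9585 %


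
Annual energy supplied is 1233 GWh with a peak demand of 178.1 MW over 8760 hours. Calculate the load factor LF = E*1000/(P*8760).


LF = 1233 * 1000 / (178.1 * 8760) = 0.7903


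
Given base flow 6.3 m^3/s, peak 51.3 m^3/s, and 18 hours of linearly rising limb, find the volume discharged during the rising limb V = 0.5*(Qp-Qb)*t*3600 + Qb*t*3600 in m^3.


V = 0.5*(51.3 - 6.3)*18*3600 + 6.3*18*3600 = 1.8662e+06 m^3


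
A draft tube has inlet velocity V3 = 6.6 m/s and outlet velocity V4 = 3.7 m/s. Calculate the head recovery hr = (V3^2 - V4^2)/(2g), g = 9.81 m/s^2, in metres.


hr = (6.6^2 - 3.7^2) / (2*9.81) = 1.5224 m


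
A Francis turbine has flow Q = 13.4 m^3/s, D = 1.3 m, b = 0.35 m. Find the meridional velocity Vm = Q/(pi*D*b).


Vm = 13.4 / (pi * 1.3 * 0.35) = 9.3744 m/s


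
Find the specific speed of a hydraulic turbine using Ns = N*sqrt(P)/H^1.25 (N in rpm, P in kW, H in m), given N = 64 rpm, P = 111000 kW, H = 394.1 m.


Ns = 64 * 111000^0.5 / 394.1^1.25 = 12.1432


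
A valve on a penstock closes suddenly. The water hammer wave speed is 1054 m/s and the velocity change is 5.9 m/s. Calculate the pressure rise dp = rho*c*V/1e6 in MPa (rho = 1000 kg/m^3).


dp = 1000 * 1054 * 5.9 / 1e6 = 6.2186 MPa


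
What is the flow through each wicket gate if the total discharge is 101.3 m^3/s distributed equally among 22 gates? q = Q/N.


q = 101.3 / 22 = 4.6045 m^3/s


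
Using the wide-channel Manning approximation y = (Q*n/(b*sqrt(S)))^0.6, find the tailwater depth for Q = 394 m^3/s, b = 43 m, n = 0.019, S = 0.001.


y = (394 * 0.019 / (43 * 0.001^0.5))^0.6 = 2.7827 m


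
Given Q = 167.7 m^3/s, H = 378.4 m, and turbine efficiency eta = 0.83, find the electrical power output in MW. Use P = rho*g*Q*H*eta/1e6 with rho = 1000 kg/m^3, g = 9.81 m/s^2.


P = 1000 * 9.81 * 167.7 * 378.4 * 0.83 / 1e6 = 516.6915 MW


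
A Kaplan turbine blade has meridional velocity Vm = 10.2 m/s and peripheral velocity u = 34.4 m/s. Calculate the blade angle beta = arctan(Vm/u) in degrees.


beta = arctan(10.2 / 34.4) = 16.5157 degrees


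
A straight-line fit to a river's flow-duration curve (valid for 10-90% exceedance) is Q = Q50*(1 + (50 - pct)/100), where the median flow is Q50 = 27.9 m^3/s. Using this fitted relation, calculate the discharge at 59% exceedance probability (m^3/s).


Q = 27.9 * (1 + (50 - 59)/100) = 25.3890 m^3/s


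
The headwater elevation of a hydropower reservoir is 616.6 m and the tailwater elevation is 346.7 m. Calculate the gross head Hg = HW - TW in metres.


Hg = 616.6 - 346.7 = 269.9000 m


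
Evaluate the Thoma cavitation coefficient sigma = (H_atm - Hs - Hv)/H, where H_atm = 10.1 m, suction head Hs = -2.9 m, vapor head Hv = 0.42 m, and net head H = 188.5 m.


sigma = (10.1 - (-2.9) - 0.42) / 188.5 = 0.0667


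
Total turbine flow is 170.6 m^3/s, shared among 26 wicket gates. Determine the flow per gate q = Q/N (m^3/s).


q = 170.6 / 26 = 6.5615 m^3/s


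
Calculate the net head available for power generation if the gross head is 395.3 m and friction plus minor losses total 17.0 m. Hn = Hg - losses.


Hn = 395.3 - 17.0 = 378.3000 m


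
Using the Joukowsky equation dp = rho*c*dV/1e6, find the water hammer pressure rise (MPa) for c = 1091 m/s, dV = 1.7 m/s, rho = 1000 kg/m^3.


dp = 1000 * 1091 * 1.7 / 1e6 = 1.8547 MPa


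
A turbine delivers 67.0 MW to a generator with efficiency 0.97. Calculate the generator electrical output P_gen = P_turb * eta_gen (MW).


P_gen = 67.0 * 0.97 = 64.9900 MW


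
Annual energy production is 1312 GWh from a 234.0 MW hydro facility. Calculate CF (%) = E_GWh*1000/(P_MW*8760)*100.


CF = 1312 * 1000 / (234.0 * 8760) * 100 = 64.0050 %


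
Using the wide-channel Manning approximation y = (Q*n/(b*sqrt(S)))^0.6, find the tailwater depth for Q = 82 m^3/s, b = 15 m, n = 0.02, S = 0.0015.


y = (82 * 0.02 / (15 * 0.0015^0.5))^0.6 = 1.8639 m


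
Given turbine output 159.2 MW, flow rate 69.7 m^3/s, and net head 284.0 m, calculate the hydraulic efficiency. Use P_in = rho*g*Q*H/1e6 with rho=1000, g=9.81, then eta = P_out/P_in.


P_in = 1000 * 9.81 * 69.7 * 284.0 / 1e6 = 194.1870 MW
eta = 159.2 / 194.1870 = 0.8198


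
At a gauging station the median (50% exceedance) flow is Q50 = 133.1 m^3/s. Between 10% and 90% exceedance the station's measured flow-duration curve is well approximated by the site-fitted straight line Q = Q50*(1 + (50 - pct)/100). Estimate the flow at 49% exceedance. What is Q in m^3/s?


Q = 133.1 * (1 + (50 - 49)/100) = 134.4310 m^3/s


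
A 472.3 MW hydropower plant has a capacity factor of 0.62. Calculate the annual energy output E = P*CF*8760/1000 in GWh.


E = 472.3 * 0.62 * 8760 / 1000 = 2565.1558 GWh


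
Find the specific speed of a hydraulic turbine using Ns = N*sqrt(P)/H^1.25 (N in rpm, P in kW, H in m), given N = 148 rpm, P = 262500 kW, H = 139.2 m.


Ns = 148 * 262500^0.5 / 139.2^1.25 = 158.5906


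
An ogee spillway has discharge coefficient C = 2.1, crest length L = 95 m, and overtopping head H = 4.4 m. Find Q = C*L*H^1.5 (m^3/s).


Q = 2.1 * 95 * 4.4^1.5 = 1841.2888 m^3/s


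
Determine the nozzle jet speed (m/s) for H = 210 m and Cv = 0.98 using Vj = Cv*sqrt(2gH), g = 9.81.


Vj = 0.98 * sqrt(2*9.81*210) = 62.9050 m/s


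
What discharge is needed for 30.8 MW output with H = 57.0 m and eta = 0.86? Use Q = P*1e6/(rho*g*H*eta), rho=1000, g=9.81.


Q = 30.8 * 1e6 / (1000 * 9.81 * 57.0 * 0.86) = 64.0484 m^3/s


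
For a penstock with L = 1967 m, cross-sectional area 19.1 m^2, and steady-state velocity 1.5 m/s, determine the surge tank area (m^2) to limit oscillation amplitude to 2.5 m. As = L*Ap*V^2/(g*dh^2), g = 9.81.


As = 1967 * 19.1 * 1.5^2 / (9.81 * 2.5^2) = 1378.7046 m^2


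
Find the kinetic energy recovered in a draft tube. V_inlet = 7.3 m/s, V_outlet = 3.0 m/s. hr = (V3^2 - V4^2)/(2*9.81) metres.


hr = (7.3^2 - 3.0^2) / (2*9.81) = 2.2574 m


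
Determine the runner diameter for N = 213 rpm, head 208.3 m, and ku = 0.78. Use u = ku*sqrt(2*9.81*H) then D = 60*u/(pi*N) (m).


u = 0.78 * sqrt(2*9.81*208.3) = 49.8642 m/s
D = 60 * 49.8642 / (pi * 213) = 4.4711 m


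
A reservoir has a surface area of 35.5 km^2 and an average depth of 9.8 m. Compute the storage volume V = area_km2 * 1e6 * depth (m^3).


V = 35.5 * 1e6 * 9.8 = 3.4790e+08 m^3


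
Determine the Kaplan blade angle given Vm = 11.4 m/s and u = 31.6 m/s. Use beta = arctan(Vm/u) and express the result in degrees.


beta = arctan(11.4 / 31.6) = 19.8374 degrees


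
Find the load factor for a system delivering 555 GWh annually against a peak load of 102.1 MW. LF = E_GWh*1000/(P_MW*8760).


LF = 555 * 1000 / (102.1 * 8760) = 0.6205


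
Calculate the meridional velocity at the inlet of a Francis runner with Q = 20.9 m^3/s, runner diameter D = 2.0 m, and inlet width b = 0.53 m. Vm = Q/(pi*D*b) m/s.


Vm = 20.9 / (pi * 2.0 * 0.53) = 6.2761 m/s


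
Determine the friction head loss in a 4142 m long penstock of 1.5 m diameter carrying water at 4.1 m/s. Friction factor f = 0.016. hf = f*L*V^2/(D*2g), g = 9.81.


hf = 0.016 * 4142 * 4.1^2 / (1.5 * 2 * 9.81) = 37.8536 m


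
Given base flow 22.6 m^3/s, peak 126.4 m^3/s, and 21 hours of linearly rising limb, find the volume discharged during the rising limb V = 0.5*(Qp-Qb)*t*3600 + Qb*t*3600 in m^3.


V = 0.5*(126.4 - 22.6)*21*3600 + 22.6*21*3600 = 5.6322e+06 m^3


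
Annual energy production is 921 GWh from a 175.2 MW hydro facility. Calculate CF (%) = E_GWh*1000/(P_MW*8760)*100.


CF = 921 * 1000 / (175.2 * 8760) * 100 = 60.0097 %


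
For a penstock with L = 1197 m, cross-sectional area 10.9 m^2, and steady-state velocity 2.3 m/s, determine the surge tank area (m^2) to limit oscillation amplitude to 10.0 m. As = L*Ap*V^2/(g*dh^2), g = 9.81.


As = 1197 * 10.9 * 2.3^2 / (9.81 * 10.0^2) = 70.3570 m^2


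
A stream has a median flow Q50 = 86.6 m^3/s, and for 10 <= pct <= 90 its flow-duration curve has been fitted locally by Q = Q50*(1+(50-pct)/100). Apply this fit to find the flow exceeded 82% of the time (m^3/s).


Q = 86.6 * (1 + (50 - 82)/100) = 58.8880 m^3/s


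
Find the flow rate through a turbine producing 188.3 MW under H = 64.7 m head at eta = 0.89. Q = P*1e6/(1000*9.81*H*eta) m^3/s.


Q = 188.3 * 1e6 / (1000 * 9.81 * 64.7 * 0.89) = 333.3397 m^3/s


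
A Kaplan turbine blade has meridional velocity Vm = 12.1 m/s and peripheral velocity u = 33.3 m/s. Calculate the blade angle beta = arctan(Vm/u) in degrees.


beta = arctan(12.1 / 33.3) = 19.9693 degrees


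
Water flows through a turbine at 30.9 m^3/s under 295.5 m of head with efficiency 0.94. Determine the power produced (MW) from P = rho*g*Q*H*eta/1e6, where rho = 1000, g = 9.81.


P = 1000 * 9.81 * 30.9 * 295.5 * 0.94 / 1e6 = 84.2001 MW


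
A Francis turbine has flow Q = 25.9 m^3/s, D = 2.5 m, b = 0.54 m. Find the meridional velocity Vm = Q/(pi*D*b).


Vm = 25.9 / (pi * 2.5 * 0.54) = 6.1068 m/s


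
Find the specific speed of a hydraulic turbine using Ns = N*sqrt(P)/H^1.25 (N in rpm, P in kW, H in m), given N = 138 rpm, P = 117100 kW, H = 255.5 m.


Ns = 138 * 117100^0.5 / 255.5^1.25 = 46.2295


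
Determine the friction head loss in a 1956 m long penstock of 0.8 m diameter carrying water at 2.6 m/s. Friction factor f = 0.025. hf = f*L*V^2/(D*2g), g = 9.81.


hf = 0.025 * 1956 * 2.6^2 / (0.8 * 2 * 9.81) = 21.0604 m


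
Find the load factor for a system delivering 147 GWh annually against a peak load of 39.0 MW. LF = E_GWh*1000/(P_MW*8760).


LF = 147 * 1000 / (39.0 * 8760) = 0.4303
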